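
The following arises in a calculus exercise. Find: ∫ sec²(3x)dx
Since d/dx[tan(3x)] = 3sec²(3x), integral = tan(3x)/3 + C

Answer: (1/3)tan(3x) + C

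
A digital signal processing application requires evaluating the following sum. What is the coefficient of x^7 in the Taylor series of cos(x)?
cos(x) has only even powers. Coefficient of x^7=0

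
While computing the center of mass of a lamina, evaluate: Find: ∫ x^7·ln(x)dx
By parts: u=ln(x), dv=x^7 dx
du=1/x dx, v=x^8/8
=x^8·ln(x)/8 - ∫ x^7/8 dx
=x^8·ln(x)/8 - x^8/64+C

Answer: x^8(ln(x)/8-1/64)+C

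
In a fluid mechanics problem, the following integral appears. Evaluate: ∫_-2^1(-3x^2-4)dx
Step 1: Find antiderivative F(x) = -x^3 - 4x
Step 2: F(1) - F(-2) = -5 - (16) = -21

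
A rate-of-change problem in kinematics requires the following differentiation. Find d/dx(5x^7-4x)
Power rule: d/dx(ax^n)=n·a·x^(n-1)
Term by term: 35·x^6-4

Answer: 35x^6-4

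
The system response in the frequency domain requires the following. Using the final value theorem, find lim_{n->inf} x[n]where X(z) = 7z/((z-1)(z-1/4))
Final value theorem: lim x[n]=lim_{z->1} (z-1)*X(z)
(z-1)*X(z)=7z/(z-1/4)
As z->1: 7/(1 - 1/4)=7/(3/4)=28/3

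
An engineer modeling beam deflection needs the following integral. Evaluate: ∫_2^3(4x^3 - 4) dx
Step 1: Find antiderivative F(x) = x^4 - 4x
Step 2: F(3) - F(2) = 69 - (8) = 61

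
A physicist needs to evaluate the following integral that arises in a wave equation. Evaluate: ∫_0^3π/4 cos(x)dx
Antiderivative: sin(x)
Evaluate at bounds: [sin(1·3π/4)/1] - [sin(1·0)/1]
=((√2/2) - (0))/1=√2/2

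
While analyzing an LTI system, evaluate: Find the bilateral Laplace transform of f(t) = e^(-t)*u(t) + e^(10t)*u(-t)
For e^(-t) * u(t): L=1/(s+1), Re(s) > -1
For e^(10t) * u(-t): L=-1/(s-10), Re(s) < 10
Combined: F(s)=1/(s+1)-1/(s-10), -1 < Re(s) < 10

Answer: 1/(s+1)-1/(s-10), ROC: -1 < Re(s) < 10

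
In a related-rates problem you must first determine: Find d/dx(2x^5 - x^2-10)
Power rule: d/dx(ax^n)=n·a·x^(n-1)
Term by term: 10·x^4-2·x

Answer: 10x^4-2x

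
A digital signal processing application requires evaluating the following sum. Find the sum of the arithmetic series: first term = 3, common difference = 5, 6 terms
Last term: a_n = 3 + (6 - 1)·5 = 28
Sum = n(a_1 + a_n)/2 = 6(3 + 28)/2 = 93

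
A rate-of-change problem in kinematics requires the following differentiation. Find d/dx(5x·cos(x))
Product rule: (fg)' = f'g + fg'
f = 5x, f' = 5
g = cos(x), g' = -sin(x)

Answer: 5·cos(x) - 5x·sin(x)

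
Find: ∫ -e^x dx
Since d/dx[e^x] = + e^x, we get -1e^x + C

Answer: -e^x + C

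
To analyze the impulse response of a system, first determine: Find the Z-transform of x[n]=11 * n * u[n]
Z{n * u[n]}=z/(z-1)^2
By linearity: Z{11 * n * u[n]}=11z/(z-1)^2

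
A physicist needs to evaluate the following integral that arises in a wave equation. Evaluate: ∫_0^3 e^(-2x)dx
Antiderivative: (1/(-2))e^(-2x)
Evaluate: (1/(-2))(e^-6-1)

Answer: (e^-6-1)/(-2)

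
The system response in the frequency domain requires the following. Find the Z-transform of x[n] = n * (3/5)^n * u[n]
Using the property Z{n * a^n * u[n]}=az/(z-a)^2
With a=3/5: X(z)=(3/5)z/(z - 3/5)^2, |z| > 3/5

Answer: (3/5)z/(z - 3/5)^2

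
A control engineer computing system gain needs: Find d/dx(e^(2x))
Chain rule: d/dx[e^u] = e^u · u' where u = 2x
u' = 2

Answer: 2·e^(2x)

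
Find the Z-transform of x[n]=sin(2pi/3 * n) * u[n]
Z{sin(w0 * n) * u[n]}=z * sin(w0)/(z^2-2z * cos(w0)+1)
With w0=2pi/3: X(z)=z * sin(2pi/3)/(z^2-2z * cos(2pi/3)+1)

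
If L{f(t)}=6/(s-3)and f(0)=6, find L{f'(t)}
L{f'(t)}=s·F(s) - f(0)=6s/(s-3)-6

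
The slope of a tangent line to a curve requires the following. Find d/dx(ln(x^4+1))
Chain rule: d/dx[ln(u)] = u'/u where u = x^4 + 1
u' = 4x^3

Answer: (4x^3)/(x^4 + 1)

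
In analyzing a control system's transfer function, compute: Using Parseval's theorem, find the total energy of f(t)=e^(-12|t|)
Parseval's theorem: E = integral |f(t)|^2 dt = (1/2pi) integral |F(omega)|^2 domega
E = integral_{-inf}^{inf} e^(-24|t|) dt = 2*integral_0^inf e^(-24t) dt = 2/(2*12) = 1/12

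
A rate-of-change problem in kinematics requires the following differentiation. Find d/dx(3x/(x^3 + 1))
Quotient rule: (f/g)' = (f'g - fg')/g²
f = 3x, f' = 3
g = x^3+1, g' = 3x^2

Answer: (3·(x^3+1)-9x^3)/(x^3+1)²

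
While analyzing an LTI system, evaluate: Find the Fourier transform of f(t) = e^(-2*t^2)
The Fourier transform of a Gaussian e^(-a * t^2) is sqrt(pi/a) * e^(-omega^2/(4a)).
With a = 2: F(omega) = sqrt(pi/2) * e^(-omega^2/8)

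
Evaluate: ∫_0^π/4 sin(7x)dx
Antiderivative: -cos(7x)/7
Evaluate at bounds: [-cos(7·π/4)/7] - [-cos(7·0)/7]
=(-(√2/2) + (1))/7=1/7 - √2/14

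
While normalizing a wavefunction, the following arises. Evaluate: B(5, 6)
B(x,y) = Γ(x)Γ(y)/Γ(x + y) = (x-1)!(y-1)!/(x + y-1)!
B(5,6) = 4!·5!/10! = 1/1260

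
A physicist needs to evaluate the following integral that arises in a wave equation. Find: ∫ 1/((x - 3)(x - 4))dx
Partial fractions: 1/((x-3)(x-4))=A/(x-3)+B/(x-4)
A=-1, B=1
∫ [-1· 1/(x-3)+1· 1/(x-4)] dx
=(1)[ln|x-4| - ln|x-3|]+C

Answer: ln|(x-4)/(x-3)|+C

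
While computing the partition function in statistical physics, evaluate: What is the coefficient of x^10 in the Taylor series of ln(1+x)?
ln(1 + x)=Σ (-1)^(n + 1) x^n/n
Coefficient of x^10=(-1)^11/10=-1/10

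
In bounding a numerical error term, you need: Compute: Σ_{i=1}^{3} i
Using formula: Σ i^1=n(n + 1)/2=3·4/2=6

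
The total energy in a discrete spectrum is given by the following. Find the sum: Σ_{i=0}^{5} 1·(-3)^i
Geometric series: S=a(1 - r^n)/(1 - r)
a=1, r=-3, n=6
S=1(1-729)/4=-182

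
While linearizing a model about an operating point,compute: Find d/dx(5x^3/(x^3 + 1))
Quotient rule: (f/g)' = (f'g - fg')/g²
f = 5x^3, f' = 15x^2
g = x^3 + 1, g' = 3x^2

Answer: (15x^2·(x^3 + 1) - 15x^5)/(x^3 + 1)²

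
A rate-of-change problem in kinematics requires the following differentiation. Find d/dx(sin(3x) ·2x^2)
Product rule: (fg)' = f'g+fg'
f = sin(3x), f' = 3·cos(3x)
g = 2x^2, g' = 4x

Answer: 6·cos(3x)·x^2+4·sin(3x)·x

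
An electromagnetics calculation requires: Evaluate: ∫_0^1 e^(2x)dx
Antiderivative: (1/2)e^(2x)
Evaluate: (1/2)(e^2 - 1)

Answer: (e^2 - 1)/2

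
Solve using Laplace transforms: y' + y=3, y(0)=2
Take L of both sides: sY(s)-2+Y(s) = 3/s
Y(s)(s+1) = 3/s+2
Y(s) = 3/(s(s+1))+2/(s+1)
Partial fractions: 3/(s(s+1)) = 3/s - 3/(s+1)
So Y(s) = 3/s - 1/(s+1)
Inverse transform (L^(-1){1/s} = 1, L^(-1){1/(s+1)} = e^(-t)):

Answer: y(t) = 3 - e^(-t)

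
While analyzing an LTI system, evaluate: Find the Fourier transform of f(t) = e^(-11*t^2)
The Fourier transform of a Gaussian e^(-a * t^2) is sqrt(pi/a) * e^(-omega^2/(4a)).
With a=11: F(omega)=sqrt(pi/11) * e^(-omega^2/44)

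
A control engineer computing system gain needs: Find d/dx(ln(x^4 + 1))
Chain rule: d/dx[ln(u)] = u'/u where u = x^4+1
u' = 4x^3

Answer: (4x^3)/(x^4+1)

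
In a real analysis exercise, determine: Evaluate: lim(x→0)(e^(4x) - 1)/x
L'Hôpital (0/0): lim 4e^(4x)/1 = 4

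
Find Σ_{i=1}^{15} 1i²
=1·n(n+1)(2n+1)/6=1·15·16·31/6=1240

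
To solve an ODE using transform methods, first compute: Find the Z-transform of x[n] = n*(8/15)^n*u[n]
Using the property Z{n*a^n*u[n]} = az/(z-a)^2
With a = 8/15: X(z) = (8/15)z/(z - 8/15)^2, |z| > 8/15

Answer: (8/15)z/(z - 8/15)^2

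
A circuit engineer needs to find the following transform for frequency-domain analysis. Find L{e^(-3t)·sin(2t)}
First shifting: L{e^(at)f(t)} = F(s-a)
L{sin(2t)} = 2/(s²+4)
Shift: 2/((s+3)²+4)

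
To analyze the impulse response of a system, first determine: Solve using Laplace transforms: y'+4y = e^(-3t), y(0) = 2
Take L: sY - 2 + 4Y = 1/(s + 3)
Y(s + 4) = 1/(s + 3) + 2
Y = 1/((s + 3)(s + 4)) + 2/(s + 4)
Partial fractions: 1/((s + 3)(s + 4)) = 1/(s + 3) - 1/(s + 4)
So Y = 1/(s + 3) + 1/(s + 4)
Inverse Laplace transform (L^(-1){1/(s + 3)} = e^(-3t), L^(-1){1/(s + 4)} = e^(-4t)):

Answer: y(t) = 1·e^(-3t) + e^(-4t)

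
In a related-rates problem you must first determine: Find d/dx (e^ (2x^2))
Chain rule: d/dx[e^u]=e^u · u' where u=2x^2
u'=4x

Answer: 4x·e^(2x^2)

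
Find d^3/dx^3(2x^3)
Apply power rule 3 times:
d^1: 6x^2
d^2: 12x
d^3: 12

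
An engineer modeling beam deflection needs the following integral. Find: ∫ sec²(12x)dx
Since d/dx[tan(12x)] = 12sec²(12x), integral = tan(12x)/12 + C

Answer: (1/12)tan(12x) + C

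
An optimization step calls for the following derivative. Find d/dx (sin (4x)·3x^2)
Product rule: (fg)'=f'g+fg'
f=sin(4x), f'=4·cos(4x)
g=3x^2, g'=6x

Answer: 12·cos(4x)·x^2+6·sin(4x)·x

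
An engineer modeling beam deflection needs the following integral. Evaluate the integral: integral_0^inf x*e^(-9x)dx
This is a Gamma integral. Substitute u = 9x (du = 9 dx):
integral_0^inf x * e^(-9x) dx = (1/9^2) integral_0^inf u^1 * e^(-u) du
= Gamma(2)/9^2 = 1!/9^2 = 1/81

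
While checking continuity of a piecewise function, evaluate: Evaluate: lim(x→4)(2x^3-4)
Polynomial is continuous, so substitute x = 4:
2·4^3-4 = 124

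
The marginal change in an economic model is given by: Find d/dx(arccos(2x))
d/dx[arccos(u)]=-u'/√(1-u²), u=2x, u'=2

Answer: -2/√(1-4x²)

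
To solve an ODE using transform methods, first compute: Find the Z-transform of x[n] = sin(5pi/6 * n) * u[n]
Z{sin(w0*n)*u[n]} = z*sin(w0)/(z^2 - 2z*cos(w0) + 1)
With w0 = 5pi/6: X(z) = z*sin(5pi/6)/(z^2 - 2z*cos(5pi/6) + 1)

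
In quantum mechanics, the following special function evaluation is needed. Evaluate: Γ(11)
Γ(n)=(n-1)! for positive integers
Γ(11)=10!=3628800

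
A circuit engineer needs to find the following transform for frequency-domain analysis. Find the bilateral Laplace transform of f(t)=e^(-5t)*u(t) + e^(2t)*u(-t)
For e^(-5t) * u(t): L=1/(s + 5), Re(s) > -5
For e^(2t) * u(-t): L=-1/(s-2), Re(s) < 2
Combined: F(s)=1/(s + 5) - 1/(s-2), -5 < Re(s) < 2

Answer: 1/(s + 5) - 1/(s-2), ROC: -5 < Re(s) < 2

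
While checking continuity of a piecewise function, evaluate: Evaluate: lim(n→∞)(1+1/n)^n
This is the definition of e^1: lim(1 + 1/n)^n=e^1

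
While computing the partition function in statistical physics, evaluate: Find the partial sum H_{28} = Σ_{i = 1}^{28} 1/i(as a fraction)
H_28 = 1+1/2+1/3+...+1/28
= 315404588903/80313433200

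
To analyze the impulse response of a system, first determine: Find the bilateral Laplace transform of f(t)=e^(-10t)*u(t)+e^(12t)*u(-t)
For e^(-10t) * u(t): L = 1/(s + 10), Re(s) > -10
For e^(12t) * u(-t): L = -1/(s-12), Re(s) < 12
Combined: F(s) = 1/(s + 10) - 1/(s-12), -10 < Re(s) < 12

Answer: 1/(s + 10) - 1/(s-12), ROC: -10 < Re(s) < 12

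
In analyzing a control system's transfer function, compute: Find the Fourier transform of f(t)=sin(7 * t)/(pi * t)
sin(W * t)/(pi * t)=(W/pi) * sinc(W * t/pi) is the impulse response of the ideal low-pass filter with cutoff W (here W=7).
Its Fourier transform is a rectangular function:
F(omega)=1 for |omega| < 7, 0 otherwise

Answer: rect(omega/14) [i.e., 1 for |omega| < 7, 0 otherwise]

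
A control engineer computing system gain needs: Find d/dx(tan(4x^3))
Chain rule: d/dx[tan(u)] = sec²(u)·u' where u = 4x^3
u' = 12x^2

Answer: 12x^2·sec²(4x^3)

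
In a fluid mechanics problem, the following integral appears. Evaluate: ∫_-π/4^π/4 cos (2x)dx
Antiderivative: sin(2x)/2
Evaluate at bounds: [sin(2·π/4)/2] - [sin(2·-π/4)/2]
= ((1) - (-1))/2 = 1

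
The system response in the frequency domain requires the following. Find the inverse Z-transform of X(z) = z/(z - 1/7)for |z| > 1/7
Standard pair: z/(z-a) <-> a^n*u[n] for causal signals
With a = 1/7: x[n] = (1/7)^n*u[n]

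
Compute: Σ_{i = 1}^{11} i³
Using formula: Σ i^3 = [n(n + 1)/2]² = [11·12/2]² = 4356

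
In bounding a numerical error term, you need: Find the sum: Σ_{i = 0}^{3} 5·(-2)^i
Geometric series: S = a(1 - r^n)/(1 - r)
a = 5, r = -2, n = 4
S = 5(1-16)/3 = -25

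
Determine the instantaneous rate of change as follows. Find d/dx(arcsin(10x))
d/dx[arcsin(u)]=u'/√(1-u²), u=10x, u'=10

Answer: 10/√(1-100x²)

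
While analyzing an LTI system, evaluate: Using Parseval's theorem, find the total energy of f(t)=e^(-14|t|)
Parseval's theorem: E=integral |f(t)|^2 dt=(1/2pi) integral |F(omega)|^2 domega
E=integral_{-inf}^{inf} e^(-28|t|) dt=2 * integral_0^inf e^(-28t) dt=2/(2 * 14)=1/14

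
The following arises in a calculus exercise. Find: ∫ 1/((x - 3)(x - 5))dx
Partial fractions: 1/((x-3)(x-5)) = A/(x-3) + B/(x-5)
A = -1/2, B = 1/2
∫ [-1/2· 1/(x-3) + 1/2· 1/(x-5)] dx
= (1/2)[ln|x-5| - ln|x-3|] + C

Answer: (1/2)·ln|(x-5)/(x-3)| + C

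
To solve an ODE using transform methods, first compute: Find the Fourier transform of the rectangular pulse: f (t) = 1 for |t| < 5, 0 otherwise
F(omega)=integral from -5 to 5 of e^(-j*omega*t) dt
=2*sin(5*omega)/omega=10*sinc(5*omega/pi)

Answer: 2*sin(5*omega)/omega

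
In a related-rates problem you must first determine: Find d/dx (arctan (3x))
d/dx[arctan(u)] = u'/(1 + u²), u = 3x, u' = 3

Answer: 3/(1 + 9x²)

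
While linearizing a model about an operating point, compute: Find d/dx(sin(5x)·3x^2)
Product rule: (fg)' = f'g+fg'
f = sin(5x), f' = 5·cos(5x)
g = 3x^2, g' = 6x

Answer: 15·cos(5x)·x^2+6·sin(5x)·x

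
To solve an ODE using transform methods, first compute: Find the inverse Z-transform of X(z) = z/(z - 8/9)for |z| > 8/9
Standard pair: z/(z-a) <-> a^n*u[n] for causal signals
With a=8/9: x[n]=(8/9)^n*u[n]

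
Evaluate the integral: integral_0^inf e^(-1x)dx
integral_0^inf e^(-1x) dx=[-1/1*e^(-1x)]_0^inf
=0 - (-1/1)=1/1

Answer: 1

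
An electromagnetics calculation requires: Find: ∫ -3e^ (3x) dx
Since d/dx[e^(3x)] = 3e^(3x), we get -1 e^(3x)+C

Answer: -e^(3x)+C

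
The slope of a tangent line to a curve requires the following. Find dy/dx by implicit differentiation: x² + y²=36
Differentiate both sides: 2x + 2y·(dy/dx) = 0
Solve: dy/dx = -2x/(2y) = -x/y

Answer: dy/dx = -x/y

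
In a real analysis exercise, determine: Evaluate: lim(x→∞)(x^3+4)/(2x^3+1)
Divide numerator and denominator by x^3:
lim (1+4/x^3)/(2+1/x^3) = 1/2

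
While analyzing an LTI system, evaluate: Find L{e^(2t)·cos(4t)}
First shifting: L{e^(at)f(t)} = F(s-a)
L{cos(4t)} = s/(s² + 16)
Shift: (s-2)/((s-2)² + 16)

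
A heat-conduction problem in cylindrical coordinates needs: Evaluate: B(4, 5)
B(x,y) = Γ(x)Γ(y)/Γ(x+y) = (x-1)!(y-1)!/(x+y-1)!
B(4,5) = 3!·4!/8! = 1/280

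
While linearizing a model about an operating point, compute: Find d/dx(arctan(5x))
d/dx[arctan(u)]=u'/(1 + u²), u=5x, u'=5

Answer: 5/(1 + 25x²)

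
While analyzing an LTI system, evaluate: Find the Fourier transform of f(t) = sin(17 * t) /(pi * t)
sin(W * t)/(pi * t) = (W/pi) * sinc(W * t/pi) is the impulse response of the ideal low-pass filter with cutoff W (here W = 17).
Its Fourier transform is a rectangular function:
F(omega) = 1 for |omega| < 17, 0 otherwise

Answer: rect(omega/34) [i.e., 1 for |omega| < 17, 0 otherwise]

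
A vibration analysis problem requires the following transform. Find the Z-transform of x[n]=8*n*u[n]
Z{n*u[n]}=z/(z-1)^2
By linearity: Z{8*n*u[n]}=8z/(z-1)^2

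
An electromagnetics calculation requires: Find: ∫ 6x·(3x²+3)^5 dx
Let u=3x²+3, du=6x dx
∫ u^5 du=u^6/6+C

Answer: (3x²+3)^6/6+C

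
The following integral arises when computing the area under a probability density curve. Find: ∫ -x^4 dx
Using power rule: ∫ -x^4 dx=-1/5 x^5 + C=(-1/5)x^5 + C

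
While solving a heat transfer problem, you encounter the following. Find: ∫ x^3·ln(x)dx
By parts: u = ln(x), dv = x^3 dx
du = 1/x dx, v = x^4/4
= x^4·ln(x)/4 - ∫ x^3/4 dx
= x^4·ln(x)/4 - x^4/16 + C

Answer: x^4(ln(x)/4 - 1/16) + C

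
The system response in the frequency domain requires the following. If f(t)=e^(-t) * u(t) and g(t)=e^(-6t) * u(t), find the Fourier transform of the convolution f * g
By the convolution theorem: F{f*g}=F(omega)*G(omega)
F(omega)=1/(1 + j*omega), G(omega)=1/(6 + j*omega)
F{f*g}=1/((1 + j*omega)(6 + j*omega))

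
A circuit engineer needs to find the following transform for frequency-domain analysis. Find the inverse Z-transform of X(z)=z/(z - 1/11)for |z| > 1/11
Standard pair: z/(z-a) <-> a^n*u[n] for causal signals
With a = 1/11: x[n] = (1/11)^n*u[n]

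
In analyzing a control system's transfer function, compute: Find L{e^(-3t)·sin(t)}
First shifting: L{e^(at)f(t)}=F(s-a)
L{sin(t)}=1/(s²+1)
Shift: 1/((s+3)²+1)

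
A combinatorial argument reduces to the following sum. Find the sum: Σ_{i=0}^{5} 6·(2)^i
Geometric series: S = a(1 - r^n)/(1 - r)
a = 6, r = 2, n = 6
S = 6(1 - 64)/-1 = 378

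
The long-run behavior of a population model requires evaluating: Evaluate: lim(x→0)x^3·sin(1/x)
Squeeze theorem: -|x^3| ≤ x^3·sin(1/x) ≤ |x^3|
Since x^3 → 0 as x → 0, by squeeze theorem the limit is 0

Answer: 0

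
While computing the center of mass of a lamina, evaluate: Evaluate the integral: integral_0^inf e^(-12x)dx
integral_0^inf e^(-12x) dx = [-1/12*e^(-12x)]_0^inf
= 0 - (-1/12) = 1/12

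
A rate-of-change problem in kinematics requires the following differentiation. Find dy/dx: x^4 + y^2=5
Differentiate: 4x^3+2y·(dy/dx)=0
dy/dx=-4x^3/(2y)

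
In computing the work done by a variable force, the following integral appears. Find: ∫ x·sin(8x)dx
By parts: u=x, dv=sin(8x) dx
du=dx, v=-cos(8x)/8
=-x·cos(8x)/8 + sin(8x)/8² + C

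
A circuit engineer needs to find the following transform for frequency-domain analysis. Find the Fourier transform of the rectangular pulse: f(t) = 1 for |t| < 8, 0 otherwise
F(omega)=integral from -8 to 8 of e^(-j*omega*t) dt
=2*sin(8*omega)/omega=16*sinc(8*omega/pi)

Answer: 2*sin(8*omega)/omega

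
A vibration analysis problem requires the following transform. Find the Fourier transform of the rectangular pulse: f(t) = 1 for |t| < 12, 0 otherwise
F(omega)=integral from -12 to 12 of e^(-j*omega*t) dt
=2*sin(12*omega)/omega=24*sinc(12*omega/pi)

Answer: 2*sin(12*omega)/omega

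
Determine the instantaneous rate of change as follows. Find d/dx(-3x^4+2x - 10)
Power rule: d/dx(ax^n)=n·a·x^(n-1)
Term by term: -12·x^3 + 2

Answer: -12x^3 + 2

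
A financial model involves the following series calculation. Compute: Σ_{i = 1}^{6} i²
Using formula: Σ i^2 = n(n+1)(2n+1)/6 = 6·7·13/6 = 91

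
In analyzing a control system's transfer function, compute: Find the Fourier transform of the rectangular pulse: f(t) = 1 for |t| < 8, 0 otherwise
F(omega)=integral from -8 to 8 of e^(-j*omega*t) dt
=2*sin(8*omega)/omega=16*sinc(8*omega/pi)

Answer: 2*sin(8*omega)/omega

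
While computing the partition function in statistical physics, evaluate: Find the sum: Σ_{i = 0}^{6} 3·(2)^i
Geometric series: S = a(1 - r^n)/(1 - r)
a = 3, r = 2, n = 7
S = 3(1-128)/-1 = 381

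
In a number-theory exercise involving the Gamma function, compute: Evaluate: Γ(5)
Γ(n)=(n-1)! for positive integers
Γ(5)=4!=24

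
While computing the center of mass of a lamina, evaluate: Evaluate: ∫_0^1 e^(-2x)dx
Antiderivative: (1/(-2))e^(-2x)
Evaluate: (1/(-2))(e^-2 - 1)

Answer: (e^-2 - 1)/(-2)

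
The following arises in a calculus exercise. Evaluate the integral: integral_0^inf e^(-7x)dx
integral_0^inf e^(-7x) dx=[-1/7*e^(-7x)]_0^inf
=0 - (-1/7)=1/7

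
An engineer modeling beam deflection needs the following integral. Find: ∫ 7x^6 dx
Using power rule: ∫ 7x^6 dx=7/7 x^7+C=x^7+C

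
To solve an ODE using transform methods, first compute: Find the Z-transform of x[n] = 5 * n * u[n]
Z{n*u[n]} = z/(z-1)^2
By linearity: Z{5*n*u[n]} = 5z/(z-1)^2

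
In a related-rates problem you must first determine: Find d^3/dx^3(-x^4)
Apply power rule 3 times:
d^1: -4x^3
d^2: -12x^2
d^3: -24x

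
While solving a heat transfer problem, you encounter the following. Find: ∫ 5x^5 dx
Using power rule: ∫ 5x^5 dx=5/6 x^6 + C=(5/6)x^6 + C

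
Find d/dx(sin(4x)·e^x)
Product rule: (fg)'=f'g + fg'
f=sin(4x), f'=4·cos(4x)
g=e^x, g'=e^x

Answer: 4·cos(4x)·e^x + sin(4x)·e^x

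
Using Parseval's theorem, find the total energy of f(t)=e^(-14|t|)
Parseval's theorem: E = integral |f(t)|^2 dt = (1/2pi) integral |F(omega)|^2 domega
E = integral_{-inf}^{inf} e^(-28|t|) dt = 2 * integral_0^inf e^(-28t) dt = 2/(2 * 14) = 1/14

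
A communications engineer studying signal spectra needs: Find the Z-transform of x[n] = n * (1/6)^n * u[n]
Using the property Z{n*a^n*u[n]}=az/(z-a)^2
With a=1/6: X(z)=(1/6)z/(z - 1/6)^2, |z| > 1/6

Answer: (1/6)z/(z - 1/6)^2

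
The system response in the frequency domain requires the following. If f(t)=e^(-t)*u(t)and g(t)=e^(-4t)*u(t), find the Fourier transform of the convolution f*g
By the convolution theorem: F{f * g} = F(omega) * G(omega)
F(omega) = 1/(1+j * omega), G(omega) = 1/(4+j * omega)
F{f * g} = 1/((1+j * omega)(4+j * omega))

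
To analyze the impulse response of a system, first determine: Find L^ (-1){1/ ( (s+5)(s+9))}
Partial fractions: 1/((s + 5)(s + 9)) = A/(s + 5) + B/(s + 9)
Cover-up: A = 1/(s + 9)|_{s = -5} = 1/4; B = 1/(s + 5)|_{s = -9} = -1/4
L^(-1) = (1/4)e^(-5t) - (1/4)e^(-9t)

Answer: (1/4)(e^(-5t) - e^(-9t))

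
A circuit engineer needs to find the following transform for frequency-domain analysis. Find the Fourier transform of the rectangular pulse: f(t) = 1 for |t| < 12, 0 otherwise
F(omega) = integral from -12 to 12 of e^(-j*omega*t) dt
= 2*sin(12*omega)/omega = 24*sinc(12*omega/pi)

Answer: 2*sin(12*omega)/omega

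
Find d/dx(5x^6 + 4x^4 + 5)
Power rule: d/dx(ax^n) = n·a·x^(n-1)
Term by term: 30·x^5 + 16·x^3

Answer: 30x^5 + 16x^3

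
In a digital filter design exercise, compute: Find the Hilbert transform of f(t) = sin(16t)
The Hilbert transform shifts each frequency component by -pi/2.
H{sin(wt)}=-cos(wt)
With w=16: H{sin(16t)}=-cos(16t)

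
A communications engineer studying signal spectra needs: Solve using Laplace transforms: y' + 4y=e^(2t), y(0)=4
Take L: sY - 4 + 4Y=1/(s-2)
Y(s + 4)=1/(s-2) + 4
Y=1/((s-2)(s + 4)) + 4/(s + 4)
Partial fractions: 1/((s-2)(s + 4))=(1/6)/(s-2) - (1/6)/(s + 4)
So Y=(1/6)/(s-2) + (23/6)/(s + 4)
Inverse Laplace transform (L^(-1){1/(s-2)}=e^(2t), L^(-1){1/(s + 4)}=e^(-4t)):

Answer: y(t)=(1/6)·e^(2t) + (23/6)·e^(-4t)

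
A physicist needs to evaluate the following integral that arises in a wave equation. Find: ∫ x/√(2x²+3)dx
Let u = 2x²+3, du = 4x dx
∫ (1/4)·u^(-1/2) du = √u/2+C

Answer: √(2x²+3)/2+C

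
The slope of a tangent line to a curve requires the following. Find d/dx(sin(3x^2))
Chain rule: d/dx[sin(u)]=cos(u)·u' where u=3x^2
u'=6x

Answer: 6x·cos(3x^2)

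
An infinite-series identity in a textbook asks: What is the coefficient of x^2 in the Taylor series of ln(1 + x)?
ln(1 + x)=Σ (-1)^(n + 1) x^n/n
Coefficient of x^2=(-1)^3/2=-1/2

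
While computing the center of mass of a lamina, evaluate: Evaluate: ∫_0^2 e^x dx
Antiderivative: e^x
Evaluate: (e^2 - 1)

Answer: e^2 - 1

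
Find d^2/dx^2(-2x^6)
Apply power rule 2 times:
d^1: -12x^5
d^2: -60x^4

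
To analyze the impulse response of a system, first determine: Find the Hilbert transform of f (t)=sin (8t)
The Hilbert transform shifts each frequency component by -pi/2.
H{sin(wt)} = -cos(wt)
With w = 8: H{sin(8t)} = -cos(8t)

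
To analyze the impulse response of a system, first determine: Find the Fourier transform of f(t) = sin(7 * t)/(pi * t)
sin(W*t)/(pi*t) = (W/pi)*sinc(W*t/pi) is the impulse response of the ideal low-pass filter with cutoff W (here W = 7).
Its Fourier transform is a rectangular function:
F(omega) = 1 for |omega| < 7, 0 otherwise

Answer: rect(omega/14) [i.e., 1 for |omega| < 7, 0 otherwise]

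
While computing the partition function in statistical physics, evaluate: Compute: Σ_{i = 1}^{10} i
Using formula: Σ i^1 = n(n + 1)/2 = 10·11/2 = 55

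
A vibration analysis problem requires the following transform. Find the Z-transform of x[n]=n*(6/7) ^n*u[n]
Using the property Z{n * a^n * u[n]} = az/(z-a)^2
With a = 6/7: X(z) = (6/7)z/(z - 6/7)^2, |z| > 6/7

Answer: (6/7)z/(z - 6/7)^2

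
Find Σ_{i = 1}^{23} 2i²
= 2·n(n+1)(2n+1)/6 = 2·23·24·47/6 = 8648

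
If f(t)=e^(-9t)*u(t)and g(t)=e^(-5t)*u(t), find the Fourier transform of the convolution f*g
By the convolution theorem: F{f * g} = F(omega) * G(omega)
F(omega) = 1/(9 + j * omega), G(omega) = 1/(5 + j * omega)
F{f * g} = 1/((9 + j * omega)(5 + j * omega))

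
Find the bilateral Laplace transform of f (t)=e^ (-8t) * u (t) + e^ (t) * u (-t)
For e^(-8t)*u(t): L = 1/(s + 8), Re(s) > -8
For e^(t)*u(-t): L = -1/(s-1), Re(s) < 1
Combined: F(s) = 1/(s + 8) - 1/(s-1), -8 < Re(s) < 1

Answer: 1/(s + 8) - 1/(s-1), ROC: -8 < Re(s) < 1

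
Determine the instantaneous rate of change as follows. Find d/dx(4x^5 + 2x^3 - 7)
Power rule: d/dx(ax^n)=n·a·x^(n-1)
Term by term: 20·x^4+6·x^2

Answer: 20x^4+6x^2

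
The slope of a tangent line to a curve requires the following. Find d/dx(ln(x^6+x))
Chain rule: d/dx[ln(u)]=u'/u where u=x^6+x
u'=6x^5+1

Answer: (6x^5+1)/(x^6+x)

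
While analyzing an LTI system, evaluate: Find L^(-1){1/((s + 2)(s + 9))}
Partial fractions: 1/((s + 2)(s + 9))=A/(s + 2) + B/(s + 9)
Cover-up: A=1/(s + 9)|_{s=-2}=1/7; B=1/(s + 2)|_{s=-9}=-1/7
L^(-1)=(1/7)e^(-2t) - (1/7)e^(-9t)

Answer: (1/7)(e^(-2t) - e^(-9t))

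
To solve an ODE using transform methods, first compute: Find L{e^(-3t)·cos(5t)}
First shifting: L{e^(at)f(t)} = F(s-a)
L{cos(5t)} = s/(s² + 25)
Shift: (s + 3)/((s + 3)² + 25)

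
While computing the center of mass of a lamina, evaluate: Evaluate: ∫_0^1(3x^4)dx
Step 1: Find antiderivative F(x) = (3/5)x^5
Step 2: F(1) - F(0) = 3/5 - (0) = 3/5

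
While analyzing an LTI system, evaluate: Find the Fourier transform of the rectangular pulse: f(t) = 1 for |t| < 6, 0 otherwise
F(omega) = integral from -6 to 6 of e^(-j * omega * t) dt
= 2 * sin(6 * omega)/omega = 12 * sinc(6 * omega/pi)

Answer: 2 * sin(6 * omega)/omega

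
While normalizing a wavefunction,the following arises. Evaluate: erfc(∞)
erfc(x) = 1 - erf(x); erfc(∞) = 1 - erf(∞) = 1 - 1 = 0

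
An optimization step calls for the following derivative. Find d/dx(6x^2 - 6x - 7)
Power rule: d/dx(ax^n)=n·a·x^(n-1)
Term by term: 12·x - 6

Answer: 12x - 6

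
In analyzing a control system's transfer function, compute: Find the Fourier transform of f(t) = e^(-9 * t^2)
The Fourier transform of a Gaussian e^(-a * t^2) is sqrt(pi/a) * e^(-omega^2/(4a)).
With a = 9: F(omega) = sqrt(pi)/3 * e^(-omega^2/36)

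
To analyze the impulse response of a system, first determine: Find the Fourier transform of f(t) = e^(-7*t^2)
The Fourier transform of a Gaussian e^(-a*t^2) is sqrt(pi/a)*e^(-omega^2/(4a)).
With a=7: F(omega)=sqrt(pi/7)*e^(-omega^2/28)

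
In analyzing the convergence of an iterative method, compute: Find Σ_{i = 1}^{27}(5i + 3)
=5·Σ i + 3·27=5·378 + 81=1971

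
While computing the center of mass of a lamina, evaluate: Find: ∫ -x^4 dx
Using power rule: ∫ -x^4 dx=-1/5 x^5+C=(-1/5)x^5+C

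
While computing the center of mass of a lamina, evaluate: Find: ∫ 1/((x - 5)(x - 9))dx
Partial fractions: 1/((x-5)(x-9)) = A/(x-5) + B/(x-9)
A = -1/4, B = 1/4
∫ [-1/4· 1/(x-5) + 1/4· 1/(x-9)] dx
= (1/4)[ln|x-9| - ln|x-5|] + C

Answer: (1/4)·ln|(x-9)/(x-5)| + C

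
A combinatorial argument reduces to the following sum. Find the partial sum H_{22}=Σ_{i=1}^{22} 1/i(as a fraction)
H_22=1+1/2+1/3+...+1/22
=19093197/5173168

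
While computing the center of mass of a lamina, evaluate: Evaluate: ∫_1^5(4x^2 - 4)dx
Step 1: Find antiderivative F(x)=(4/3)x^3 - 4x
Step 2: F(5) - F(1)=440/3 - (-8/3)=448/3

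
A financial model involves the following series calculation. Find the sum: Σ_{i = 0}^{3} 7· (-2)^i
Geometric series: S = a(1 - r^n)/(1 - r)
a = 7, r = -2, n = 4
S = 7(1 - 16)/3 = -35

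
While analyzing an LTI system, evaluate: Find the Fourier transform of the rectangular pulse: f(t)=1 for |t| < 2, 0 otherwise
F(omega)=integral from -2 to 2 of e^(-j * omega * t) dt
=2 * sin(2 * omega)/omega=4 * sinc(2 * omega/pi)

Answer: 2 * sin(2 * omega)/omega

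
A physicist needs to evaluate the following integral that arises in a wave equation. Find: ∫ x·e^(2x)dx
Integration by parts: u = x, dv = e^(2x) dx
du = dx, v = e^(2x)/2
= x·e^(2x)/2 - ∫ e^(2x)/2 dx
= x·e^(2x)/2 - e^(2x)/4+C

Answer: e^(2x)(x/2-1/4)+C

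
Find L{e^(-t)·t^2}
First shifting: L{e^(at)f(t)}=F(s-a)
L{t^2}=2/s^3
Shift s → s+1: 2/(s+1)^3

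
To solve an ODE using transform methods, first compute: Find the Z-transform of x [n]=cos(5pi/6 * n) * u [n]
Z{cos(w0 * n) * u[n]}=z(z - cos(w0))/(z^2-2z * cos(w0)+1)
With w0=5pi/6: X(z)=z(z - cos(5pi/6))/(z^2-2z * cos(5pi/6)+1)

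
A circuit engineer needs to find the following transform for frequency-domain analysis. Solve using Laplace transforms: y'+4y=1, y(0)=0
Take L of both sides: sY(s) - 0 + 4Y(s) = 1/s
Y(s)(s + 4) = 1/s + 0
Y(s) = 1/(s(s + 4)) + 0/(s + 4)
Partial fractions: 1/(s(s + 4)) = (1/4)/s - (1/4)/(s + 4)
So Y(s) = (1/4)/s - (1/4)/(s + 4)
Inverse transform (L^(-1){1/s} = 1, L^(-1){1/(s + 4)} = e^(-4t)):

Answer: y(t) = 1/4 - (1/4)·e^(-4t)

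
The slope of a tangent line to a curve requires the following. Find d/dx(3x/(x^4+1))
Quotient rule: (f/g)' = (f'g - fg')/g²
f = 3x, f' = 3
g = x^4 + 1, g' = 4x^3

Answer: (3·(x^4 + 1) - 12x^4)/(x^4 + 1)²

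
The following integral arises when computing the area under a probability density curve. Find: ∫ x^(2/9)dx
Power rule: ∫ x^(2/9) dx = x^(11/9)/(11/9) + C

Answer: (9/11)·x^(11/9) + C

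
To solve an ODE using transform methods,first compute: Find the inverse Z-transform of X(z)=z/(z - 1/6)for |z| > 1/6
Standard pair: z/(z-a) <-> a^n*u[n] for causal signals
With a = 1/6: x[n] = (1/6)^n*u[n]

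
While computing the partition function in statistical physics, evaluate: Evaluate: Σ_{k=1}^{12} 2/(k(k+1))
Partial fractions: 2/(k(k+1)) = 2/k - 2/(k+1)
Telescoping sum: 2(1-1/13) = 2·12/13

Answer: 24/13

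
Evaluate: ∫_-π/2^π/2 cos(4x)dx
Antiderivative: sin(4x)/4
Evaluate at bounds: [sin(4·π/2)/4] - [sin(4·-π/2)/4]
= ((0) - (0))/4 = 0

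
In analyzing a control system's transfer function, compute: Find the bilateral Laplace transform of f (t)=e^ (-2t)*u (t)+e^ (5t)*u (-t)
For e^(-2t)*u(t): L = 1/(s+2), Re(s) > -2
For e^(5t)*u(-t): L = -1/(s-5), Re(s) < 5
Combined: F(s) = 1/(s+2)-1/(s-5), -2 < Re(s) < 5

Answer: 1/(s+2)-1/(s-5), ROC: -2 < Re(s) < 5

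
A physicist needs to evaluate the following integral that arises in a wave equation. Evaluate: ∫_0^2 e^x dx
Antiderivative: e^x
Evaluate: (e^2-1)

Answer: e^2-1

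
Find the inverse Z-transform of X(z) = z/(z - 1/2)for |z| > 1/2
Standard pair: z/(z-a) <-> a^n * u[n] for causal signals
With a=1/2: x[n]=(1/2)^n * u[n]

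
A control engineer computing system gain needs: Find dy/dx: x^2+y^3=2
Differentiate: 2x + 3y^2·(dy/dx) = 0
dy/dx = -2x/(3y^2)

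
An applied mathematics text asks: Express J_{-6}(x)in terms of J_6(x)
For integer n: J_{-n}(x)=(-1)^n J_n(x)
With n=6: J_{-6}(x)=(-1)^6 J_6(x)=J_6(x)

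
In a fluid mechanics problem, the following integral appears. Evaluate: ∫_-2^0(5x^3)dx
Step 1: Find antiderivative F(x) = (5/4)x^4
Step 2: F(0) - F(-2) = 0 - (20) = -20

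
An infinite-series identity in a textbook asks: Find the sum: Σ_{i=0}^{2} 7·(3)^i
Geometric series: S=a(1 - r^n)/(1 - r)
a=7, r=3, n=3
S=7(1 - 27)/-2=91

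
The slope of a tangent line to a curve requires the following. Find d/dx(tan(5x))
Chain rule: d/dx[tan(u)]=sec²(u)·u' where u=5x
u'=5

Answer: 5·sec²(5x)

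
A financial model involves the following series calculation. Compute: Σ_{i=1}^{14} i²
Using formula: Σ i^2 = n(n+1)(2n+1)/6 = 14·15·29/6 = 1015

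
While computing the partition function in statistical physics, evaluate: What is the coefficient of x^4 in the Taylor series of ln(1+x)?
ln(1 + x) = Σ (-1)^(n + 1) x^n/n
Coefficient of x^4 = (-1)^5/4 = -1/4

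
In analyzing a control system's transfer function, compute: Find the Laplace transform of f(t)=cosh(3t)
L{cosh(at)} = s/(s²-a²)
L{cosh(3t)} = s/(s²-9)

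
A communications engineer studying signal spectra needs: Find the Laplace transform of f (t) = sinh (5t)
L{sinh(at)}=a/(s²-a²)
L{sinh(5t)}=5/(s²-25)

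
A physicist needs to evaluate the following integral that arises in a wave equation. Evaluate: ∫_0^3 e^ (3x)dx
Antiderivative: (1/3)e^(3x)
Evaluate: (1/3)(e^9 - 1)

Answer: (e^9 - 1)/3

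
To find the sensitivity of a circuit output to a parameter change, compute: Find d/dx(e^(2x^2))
Chain rule: d/dx[e^u] = e^u · u' where u = 2x^2
u' = 4x

Answer: 4x·e^(2x^2)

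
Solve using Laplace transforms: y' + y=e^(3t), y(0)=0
Take L: sY - 0+Y = 1/(s-3)
Y(s+1) = 1/(s-3)+0
Y = 1/((s-3)(s+1))+0/(s+1)
Partial fractions: 1/((s-3)(s+1)) = (1/4)/(s-3) - (1/4)/(s+1)
So Y = (1/4)/(s-3) - (1/4)/(s+1)
Inverse Laplace transform (L^(-1){1/(s-3)} = e^(3t), L^(-1){1/(s+1)} = e^(-t)):

Answer: y(t) = (1/4)·e^(3t) - (1/4)·e^(-t)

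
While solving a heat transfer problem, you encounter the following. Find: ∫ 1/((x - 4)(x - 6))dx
Partial fractions: 1/((x-4)(x-6)) = A/(x-4)+B/(x-6)
A = -1/2, B = 1/2
∫ [-1/2· 1/(x-4)+1/2· 1/(x-6)] dx
= (1/2)[ln|x-6| - ln|x-4|]+C

Answer: (1/2)·ln|(x-6)/(x-4)|+C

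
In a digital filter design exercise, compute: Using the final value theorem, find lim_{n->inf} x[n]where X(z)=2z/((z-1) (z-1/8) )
Final value theorem: lim x[n]=lim_{z->1} (z-1)*X(z)
(z-1)*X(z)=2z/(z-1/8)
As z->1: 2/(1-1/8)=2/(7/8)=16/7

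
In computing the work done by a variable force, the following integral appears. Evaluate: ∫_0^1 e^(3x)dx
Antiderivative: (1/3)e^(3x)
Evaluate: (1/3)(e^3 - 1)

Answer: (e^3 - 1)/3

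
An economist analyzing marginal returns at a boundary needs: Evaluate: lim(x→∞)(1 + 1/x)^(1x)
Rewrite as [(1+1/x)^x]^1.
lim(1+1/x)^x=e^1, so limit=(e^1)^1=e^1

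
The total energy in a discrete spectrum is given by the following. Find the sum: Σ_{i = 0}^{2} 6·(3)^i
Geometric series: S=a(1 - r^n)/(1 - r)
a=6, r=3, n=3
S=6(1-27)/-2=78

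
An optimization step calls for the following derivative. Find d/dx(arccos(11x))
d/dx[arccos(u)]=-u'/√(1-u²), u=11x, u'=11

Answer: -11/√(1 - 121x²)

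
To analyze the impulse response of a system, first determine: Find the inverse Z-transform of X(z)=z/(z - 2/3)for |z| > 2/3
Standard pair: z/(z-a) <-> a^n * u[n] for causal signals
With a=2/3: x[n]=(2/3)^n * u[n]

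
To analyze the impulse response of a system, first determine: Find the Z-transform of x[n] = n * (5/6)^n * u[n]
Using the property Z{n*a^n*u[n]} = az/(z-a)^2
With a = 5/6: X(z) = (5/6)z/(z - 5/6)^2, |z| > 5/6

Answer: (5/6)z/(z - 5/6)^2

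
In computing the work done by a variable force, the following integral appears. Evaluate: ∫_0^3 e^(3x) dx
Antiderivative: (1/3)e^(3x)
Evaluate: (1/3)(e^9-1)

Answer: (e^9-1)/3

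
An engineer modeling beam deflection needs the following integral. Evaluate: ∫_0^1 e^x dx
Antiderivative: e^x
Evaluate: (e^1 - 1)

Answer: e^1 - 1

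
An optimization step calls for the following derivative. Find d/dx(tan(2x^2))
Chain rule: d/dx[tan(u)] = sec²(u)·u' where u = 2x^2
u' = 4x

Answer: 4x·sec²(2x^2)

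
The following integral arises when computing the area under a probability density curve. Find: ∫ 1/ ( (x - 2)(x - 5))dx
Partial fractions: 1/((x-2)(x-5))=A/(x-2) + B/(x-5)
A=-1/3, B=1/3
∫ [-1/3· 1/(x-2) + 1/3· 1/(x-5)] dx
=(1/3)[ln|x-5| - ln|x-2|] + C

Answer: (1/3)·ln|(x-5)/(x-2)| + C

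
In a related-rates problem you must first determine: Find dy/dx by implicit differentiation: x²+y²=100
Differentiate both sides: 2x+2y·(dy/dx)=0
Solve: dy/dx=-2x/(2y)=-x/y

Answer: dy/dx=-x/y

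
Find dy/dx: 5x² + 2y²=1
Differentiate: 10x+4y·(dy/dx)=0
dy/dx=-10x/(4y)=-(5/2)·(x/y)

Answer: dy/dx=-(5/2)·(x/y)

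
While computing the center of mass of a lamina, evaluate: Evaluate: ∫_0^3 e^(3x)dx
Antiderivative: (1/3)e^(3x)
Evaluate: (1/3)(e^9-1)

Answer: (e^9-1)/3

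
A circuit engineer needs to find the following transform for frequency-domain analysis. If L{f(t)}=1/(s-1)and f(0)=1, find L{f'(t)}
L{f'(t)} = s·F(s) - f(0) = s/(s-1)-1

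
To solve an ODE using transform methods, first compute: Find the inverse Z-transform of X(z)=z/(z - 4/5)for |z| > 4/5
Standard pair: z/(z-a) <-> a^n*u[n] for causal signals
With a = 4/5: x[n] = (4/5)^n*u[n]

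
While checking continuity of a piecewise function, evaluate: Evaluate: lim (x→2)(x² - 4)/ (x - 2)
Factor: (x² - 4) = (x-2)(x + 2)
Cancel (x-2): lim(x→2) (x + 2) = 4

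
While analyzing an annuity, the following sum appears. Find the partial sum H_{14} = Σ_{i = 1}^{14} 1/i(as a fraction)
H_14 = 1+1/2+1/3+...+1/14
= 1171733/360360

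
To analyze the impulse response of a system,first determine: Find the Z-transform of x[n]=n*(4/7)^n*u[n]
Using the property Z{n*a^n*u[n]} = az/(z-a)^2
With a = 4/7: X(z) = (4/7)z/(z - 4/7)^2, |z| > 4/7

Answer: (4/7)z/(z - 4/7)^2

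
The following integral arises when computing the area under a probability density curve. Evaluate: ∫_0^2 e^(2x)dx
Antiderivative: (1/2)e^(2x)
Evaluate: (1/2)(e^4 - 1)

Answer: (e^4 - 1)/2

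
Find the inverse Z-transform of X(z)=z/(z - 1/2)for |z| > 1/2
Standard pair: z/(z-a) <-> a^n*u[n] for causal signals
With a=1/2: x[n]=(1/2)^n*u[n]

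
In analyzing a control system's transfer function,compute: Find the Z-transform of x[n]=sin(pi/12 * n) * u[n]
Z{sin(w0*n)*u[n]}=z*sin(w0)/(z^2-2z*cos(w0)+1)
With w0=pi/12: X(z)=z*sin(pi/12)/(z^2-2z*cos(pi/12)+1)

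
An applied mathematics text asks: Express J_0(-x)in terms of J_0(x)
For integer n: J_n(-x) = (-1)^n J_n(x)
With n = 0: J_0(-x) = (-1)^0 J_0(x) = J_0(x)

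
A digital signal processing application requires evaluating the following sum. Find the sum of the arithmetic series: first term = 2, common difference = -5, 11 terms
Last term: a_n = 2 + (11 - 1)·-5 = -48
Sum = n(a_1 + a_n)/2 = 11(2 + (-48))/2 = -253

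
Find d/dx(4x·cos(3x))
Product rule: (fg)' = f'g + fg'
f = 4x, f' = 4
g = cos(3x), g' = -3·sin(3x)

Answer: 4·cos(3x) - 12x·sin(3x)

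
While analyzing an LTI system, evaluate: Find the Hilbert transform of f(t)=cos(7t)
The Hilbert transform shifts each frequency component by -pi/2.
H{cos(wt)}=sin(wt)
With w=7: H{cos(7t)}=sin(7t)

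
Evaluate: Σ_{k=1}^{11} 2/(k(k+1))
Partial fractions: 2/(k(k+1))=2/k - 2/(k+1)
Telescoping sum: 2(1-1/12)=2·11/12

Answer: 11/6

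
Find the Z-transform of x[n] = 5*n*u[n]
Z{n * u[n]} = z/(z-1)^2
By linearity: Z{5 * n * u[n]} = 5z/(z-1)^2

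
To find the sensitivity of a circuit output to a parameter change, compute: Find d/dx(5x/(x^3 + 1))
Quotient rule: (f/g)' = (f'g - fg')/g²
f = 5x, f' = 5
g = x^3+1, g' = 3x^2

Answer: (5·(x^3+1)-15x^3)/(x^3+1)²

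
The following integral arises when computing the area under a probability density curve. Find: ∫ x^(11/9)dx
Power rule: ∫ x^(11/9) dx = x^(20/9)/(20/9)+C

Answer: (9/20)·x^(20/9)+C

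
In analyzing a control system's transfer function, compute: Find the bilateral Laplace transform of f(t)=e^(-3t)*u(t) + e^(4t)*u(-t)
For e^(-3t) * u(t): L = 1/(s+3), Re(s) > -3
For e^(4t) * u(-t): L = -1/(s-4), Re(s) < 4
Combined: F(s) = 1/(s+3)-1/(s-4), -3 < Re(s) < 4

Answer: 1/(s+3)-1/(s-4), ROC: -3 < Re(s) < 4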